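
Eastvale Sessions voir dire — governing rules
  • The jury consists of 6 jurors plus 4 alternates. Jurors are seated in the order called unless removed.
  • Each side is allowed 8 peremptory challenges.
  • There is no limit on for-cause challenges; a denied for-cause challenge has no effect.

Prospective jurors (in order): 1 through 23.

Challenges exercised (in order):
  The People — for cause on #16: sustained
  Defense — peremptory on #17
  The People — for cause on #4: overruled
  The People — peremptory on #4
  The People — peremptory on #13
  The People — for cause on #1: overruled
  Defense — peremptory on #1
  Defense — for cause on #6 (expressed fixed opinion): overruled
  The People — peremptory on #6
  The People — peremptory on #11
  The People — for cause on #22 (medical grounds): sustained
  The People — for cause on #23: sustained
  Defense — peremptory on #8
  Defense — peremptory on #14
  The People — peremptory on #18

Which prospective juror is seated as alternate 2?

Removed: #1, #4, #6, #8, #11, #13, #14, #16, #17, #18, #22, #23.
Seating in order: seats 1–6 → #2, #3, #5, #7, #9, #10; alternates → #12, #15, #19, #20.
So alternate 2 is #15.

15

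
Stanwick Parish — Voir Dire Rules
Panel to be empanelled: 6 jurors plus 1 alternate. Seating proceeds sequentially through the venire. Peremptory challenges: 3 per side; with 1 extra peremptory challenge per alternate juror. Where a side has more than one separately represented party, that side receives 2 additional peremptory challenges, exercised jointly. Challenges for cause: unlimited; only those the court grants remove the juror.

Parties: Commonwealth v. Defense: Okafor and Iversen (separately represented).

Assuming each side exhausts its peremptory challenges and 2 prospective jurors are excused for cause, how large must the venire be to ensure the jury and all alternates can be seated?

Seats to fill: 6 + 1 alternates = 7.
Peremptories — Commonwealth: 3 + 1×1 = 4; Defense: 3 + 1×1 + 2 = 6; total 10.
For-cause removals: 2.
Minimum venire: 7 + 10 + 2 = 19.

19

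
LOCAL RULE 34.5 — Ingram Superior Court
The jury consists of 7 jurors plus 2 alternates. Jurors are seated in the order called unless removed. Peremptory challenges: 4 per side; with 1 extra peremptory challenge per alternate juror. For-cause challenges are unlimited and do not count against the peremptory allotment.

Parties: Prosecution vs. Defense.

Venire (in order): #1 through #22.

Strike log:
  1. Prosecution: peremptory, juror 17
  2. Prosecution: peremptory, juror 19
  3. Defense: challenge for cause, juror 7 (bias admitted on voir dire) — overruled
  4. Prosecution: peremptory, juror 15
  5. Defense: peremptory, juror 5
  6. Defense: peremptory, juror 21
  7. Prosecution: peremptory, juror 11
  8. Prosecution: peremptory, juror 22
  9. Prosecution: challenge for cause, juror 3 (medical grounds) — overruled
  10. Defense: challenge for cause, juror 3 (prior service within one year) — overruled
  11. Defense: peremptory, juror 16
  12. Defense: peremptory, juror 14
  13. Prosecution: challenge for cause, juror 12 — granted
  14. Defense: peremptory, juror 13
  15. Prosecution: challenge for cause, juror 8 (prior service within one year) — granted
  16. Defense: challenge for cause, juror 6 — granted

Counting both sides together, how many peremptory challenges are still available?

2

Prosecution allotment: 4 base + 1 × 2 alternates = 6. Defense allotment: 4 base + 1 × 2 alternates = 6.
Prosecution peremptories used: #17, #19, #15, #11, #22 — 5 (for-cause on #3, #12, #8 don't count).
Defense peremptories used: #5, #21, #16, #14, #13 — 5 (for-cause on #7, #3, #6 don't count).
Remaining: (6 − 5) + (6 − 5) = 2.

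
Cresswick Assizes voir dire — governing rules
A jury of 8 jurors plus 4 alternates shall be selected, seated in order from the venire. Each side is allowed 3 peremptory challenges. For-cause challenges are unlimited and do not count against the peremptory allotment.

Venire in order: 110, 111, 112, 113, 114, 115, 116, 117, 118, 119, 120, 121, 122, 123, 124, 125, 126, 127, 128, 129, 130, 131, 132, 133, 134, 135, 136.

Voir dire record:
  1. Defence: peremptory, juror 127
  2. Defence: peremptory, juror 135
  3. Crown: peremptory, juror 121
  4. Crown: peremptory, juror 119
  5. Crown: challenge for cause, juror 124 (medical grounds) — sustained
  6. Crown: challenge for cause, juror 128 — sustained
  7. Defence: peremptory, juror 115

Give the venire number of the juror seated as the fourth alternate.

125

Removed: #115, #119, #121, #124, #127, #128, #135.
Seating in order: seats 1–8 → #110, #111, #112, #113, #114, #116, #117, #118; alternates → #120, #122, #123, #125.
So alternate 4 is #125.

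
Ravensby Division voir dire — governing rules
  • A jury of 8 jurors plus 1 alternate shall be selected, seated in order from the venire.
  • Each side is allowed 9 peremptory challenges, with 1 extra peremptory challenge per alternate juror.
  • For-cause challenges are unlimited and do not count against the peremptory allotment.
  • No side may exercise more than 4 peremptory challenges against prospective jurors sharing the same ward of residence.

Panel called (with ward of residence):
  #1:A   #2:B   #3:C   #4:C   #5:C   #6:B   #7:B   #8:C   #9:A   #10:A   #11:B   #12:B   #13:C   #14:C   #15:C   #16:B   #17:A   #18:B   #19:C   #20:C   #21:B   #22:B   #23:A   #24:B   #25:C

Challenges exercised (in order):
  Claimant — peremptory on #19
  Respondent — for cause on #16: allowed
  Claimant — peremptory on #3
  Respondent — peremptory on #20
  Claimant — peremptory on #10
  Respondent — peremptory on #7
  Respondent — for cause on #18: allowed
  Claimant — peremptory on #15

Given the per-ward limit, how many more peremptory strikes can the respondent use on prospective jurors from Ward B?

3

Respondent peremptories so far: #20, #7 — 2 of 10 used, 8 left overall.
Against Ward B: #7 — 1 used; per-ward cap 4 leaves 3.
Binding limit: min(8, 3) = 3.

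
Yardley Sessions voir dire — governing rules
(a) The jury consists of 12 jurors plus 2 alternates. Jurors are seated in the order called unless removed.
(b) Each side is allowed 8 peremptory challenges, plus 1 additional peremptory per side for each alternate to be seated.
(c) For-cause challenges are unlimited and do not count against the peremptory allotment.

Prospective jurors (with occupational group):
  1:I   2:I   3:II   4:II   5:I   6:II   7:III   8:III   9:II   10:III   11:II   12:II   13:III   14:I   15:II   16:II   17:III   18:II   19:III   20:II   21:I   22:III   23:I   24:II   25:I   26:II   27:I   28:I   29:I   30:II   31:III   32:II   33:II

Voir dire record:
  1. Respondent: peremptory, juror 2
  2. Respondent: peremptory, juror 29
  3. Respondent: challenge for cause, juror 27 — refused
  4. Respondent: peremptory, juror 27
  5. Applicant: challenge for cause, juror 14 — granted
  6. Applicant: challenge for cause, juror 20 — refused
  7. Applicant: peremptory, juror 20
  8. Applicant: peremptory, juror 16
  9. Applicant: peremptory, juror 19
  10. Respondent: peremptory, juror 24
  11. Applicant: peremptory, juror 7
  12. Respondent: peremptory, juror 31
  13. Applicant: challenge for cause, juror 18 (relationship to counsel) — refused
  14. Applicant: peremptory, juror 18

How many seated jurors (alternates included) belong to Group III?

Removed: #2, #7, #14, #16, #18, #19, #20, #24, #27, #29, #31.
Seated (14 incl. alternates): #1, #3, #4, #5, #6, #8, #9, #10, #11, #12, #13, #15, #17, #21.
Of those, in Group III: #8, #10, #13, #17 → 4.

4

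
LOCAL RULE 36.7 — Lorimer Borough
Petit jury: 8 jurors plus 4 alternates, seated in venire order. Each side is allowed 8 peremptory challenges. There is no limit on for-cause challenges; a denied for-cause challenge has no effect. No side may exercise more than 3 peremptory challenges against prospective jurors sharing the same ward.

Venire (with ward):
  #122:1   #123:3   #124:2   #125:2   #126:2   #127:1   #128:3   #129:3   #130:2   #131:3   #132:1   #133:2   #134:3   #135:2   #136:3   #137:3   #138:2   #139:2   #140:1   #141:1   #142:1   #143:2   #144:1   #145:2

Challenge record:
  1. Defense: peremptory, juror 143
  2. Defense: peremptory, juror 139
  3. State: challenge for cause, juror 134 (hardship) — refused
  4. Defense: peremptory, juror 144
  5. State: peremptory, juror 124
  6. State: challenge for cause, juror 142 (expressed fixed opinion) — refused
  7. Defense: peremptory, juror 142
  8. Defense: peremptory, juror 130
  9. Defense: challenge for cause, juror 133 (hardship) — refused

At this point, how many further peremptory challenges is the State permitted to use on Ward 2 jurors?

2

State peremptories so far: #124 — 1 of 8 used, 7 left overall.
Against Ward 2: #124 — 1 used; per-ward cap 3 leaves 2.
Binding limit: min(7, 2) = 2.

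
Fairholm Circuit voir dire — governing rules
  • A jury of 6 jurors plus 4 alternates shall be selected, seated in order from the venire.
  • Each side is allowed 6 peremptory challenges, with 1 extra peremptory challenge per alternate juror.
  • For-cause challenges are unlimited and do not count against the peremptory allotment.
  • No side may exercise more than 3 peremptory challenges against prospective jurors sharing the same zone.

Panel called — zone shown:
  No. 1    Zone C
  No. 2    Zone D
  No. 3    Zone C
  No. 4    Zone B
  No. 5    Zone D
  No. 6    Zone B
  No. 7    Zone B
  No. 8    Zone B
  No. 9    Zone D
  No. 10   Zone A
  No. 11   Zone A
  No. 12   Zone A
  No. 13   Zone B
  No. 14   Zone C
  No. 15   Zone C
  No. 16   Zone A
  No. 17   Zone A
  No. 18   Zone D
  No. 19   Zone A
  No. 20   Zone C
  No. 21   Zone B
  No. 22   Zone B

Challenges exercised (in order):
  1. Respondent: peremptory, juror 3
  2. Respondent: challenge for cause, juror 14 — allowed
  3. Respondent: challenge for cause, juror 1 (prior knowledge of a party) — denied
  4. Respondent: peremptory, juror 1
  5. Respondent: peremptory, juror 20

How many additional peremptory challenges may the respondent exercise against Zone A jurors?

3

Respondent peremptories so far: #3, #1, #20 — 3 of 10 used, 7 left overall.
Against Zone A: none yet — per-zone cap 3 leaves 3.
Binding limit: min(7, 3) = 3.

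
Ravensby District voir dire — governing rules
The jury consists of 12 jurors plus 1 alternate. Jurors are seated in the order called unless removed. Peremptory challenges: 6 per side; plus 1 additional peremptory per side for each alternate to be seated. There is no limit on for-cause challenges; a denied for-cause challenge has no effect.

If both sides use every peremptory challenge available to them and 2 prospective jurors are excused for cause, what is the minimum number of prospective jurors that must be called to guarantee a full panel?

Seats to fill: 12 + 1 alternates = 13.
Peremptories: 6 + 1×1 = 7 per side × 2 sides = 14.
For-cause removals: 2.
Minimum venire: 13 + 14 + 2 = 29.

29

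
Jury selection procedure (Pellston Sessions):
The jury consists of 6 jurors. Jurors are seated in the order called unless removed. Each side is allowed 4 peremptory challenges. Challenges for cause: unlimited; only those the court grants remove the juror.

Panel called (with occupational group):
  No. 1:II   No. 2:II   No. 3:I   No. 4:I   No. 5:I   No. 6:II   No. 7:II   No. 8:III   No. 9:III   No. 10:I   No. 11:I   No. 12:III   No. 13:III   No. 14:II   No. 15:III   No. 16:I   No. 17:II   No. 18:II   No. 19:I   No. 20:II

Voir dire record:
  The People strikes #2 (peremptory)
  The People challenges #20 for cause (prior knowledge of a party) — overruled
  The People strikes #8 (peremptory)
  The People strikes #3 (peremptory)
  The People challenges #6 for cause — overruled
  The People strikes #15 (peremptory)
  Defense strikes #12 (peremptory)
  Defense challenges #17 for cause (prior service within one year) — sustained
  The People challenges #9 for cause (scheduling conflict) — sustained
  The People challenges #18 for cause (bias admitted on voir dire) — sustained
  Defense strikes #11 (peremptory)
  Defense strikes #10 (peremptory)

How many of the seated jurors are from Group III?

Removed: #2, #3, #8, #9, #10, #11, #12, #15, #17, #18.
Seated jurors 1–6: #1, #4, #5, #6, #7, #13.
Of those, in Group III: #13 → 1.

1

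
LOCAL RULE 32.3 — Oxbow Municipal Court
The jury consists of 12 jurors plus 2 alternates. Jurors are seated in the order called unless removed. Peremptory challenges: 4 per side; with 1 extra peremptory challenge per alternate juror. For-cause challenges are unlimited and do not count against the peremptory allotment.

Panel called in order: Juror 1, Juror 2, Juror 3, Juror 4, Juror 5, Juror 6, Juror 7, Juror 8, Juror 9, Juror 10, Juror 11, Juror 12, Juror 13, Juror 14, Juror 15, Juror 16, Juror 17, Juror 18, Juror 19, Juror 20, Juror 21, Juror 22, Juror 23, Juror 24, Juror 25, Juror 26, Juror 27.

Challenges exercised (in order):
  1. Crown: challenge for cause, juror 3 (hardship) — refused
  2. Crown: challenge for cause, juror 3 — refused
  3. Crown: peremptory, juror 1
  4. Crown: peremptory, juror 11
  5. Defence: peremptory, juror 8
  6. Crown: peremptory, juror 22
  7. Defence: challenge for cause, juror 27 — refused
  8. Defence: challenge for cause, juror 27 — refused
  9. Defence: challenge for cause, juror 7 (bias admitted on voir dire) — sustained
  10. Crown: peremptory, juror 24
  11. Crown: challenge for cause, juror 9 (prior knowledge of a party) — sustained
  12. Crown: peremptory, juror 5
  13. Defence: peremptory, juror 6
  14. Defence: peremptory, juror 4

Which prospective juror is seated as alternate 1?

21

Removed: #1, #4, #5, #6, #7, #8, #9, #11, #22, #24. (#3, #27 stay — for-cause denied.)
Seating in order: seats 1–12 → #2, #3, #10, #12, #13, #14, #15, #16, #17, #18, #19, #20; alternates → #21, #23.
So alternate 1 is #21.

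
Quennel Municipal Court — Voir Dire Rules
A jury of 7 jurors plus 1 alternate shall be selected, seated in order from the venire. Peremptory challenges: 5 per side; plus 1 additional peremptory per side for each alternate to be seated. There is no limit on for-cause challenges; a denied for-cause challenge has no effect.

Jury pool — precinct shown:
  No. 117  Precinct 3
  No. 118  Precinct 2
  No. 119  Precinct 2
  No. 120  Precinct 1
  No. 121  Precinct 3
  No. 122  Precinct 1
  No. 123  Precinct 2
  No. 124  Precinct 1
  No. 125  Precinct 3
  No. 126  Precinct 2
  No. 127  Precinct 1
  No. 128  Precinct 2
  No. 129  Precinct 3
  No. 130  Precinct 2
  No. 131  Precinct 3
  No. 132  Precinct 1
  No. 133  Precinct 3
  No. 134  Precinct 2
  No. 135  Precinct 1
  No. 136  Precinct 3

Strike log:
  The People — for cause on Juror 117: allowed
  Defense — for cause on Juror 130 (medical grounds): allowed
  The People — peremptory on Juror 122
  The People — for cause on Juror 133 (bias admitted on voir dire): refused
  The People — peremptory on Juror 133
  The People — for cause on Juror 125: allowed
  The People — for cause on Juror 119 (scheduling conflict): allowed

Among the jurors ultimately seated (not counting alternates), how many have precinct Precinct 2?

Removed: #117, #119, #122, #125, #130, #133.
Seated jurors 1–7: #118, #120, #121, #123, #124, #126, #127 (alternates #128 not counted).
Of those, in Precinct 2: #118, #123, #126 → 3.

3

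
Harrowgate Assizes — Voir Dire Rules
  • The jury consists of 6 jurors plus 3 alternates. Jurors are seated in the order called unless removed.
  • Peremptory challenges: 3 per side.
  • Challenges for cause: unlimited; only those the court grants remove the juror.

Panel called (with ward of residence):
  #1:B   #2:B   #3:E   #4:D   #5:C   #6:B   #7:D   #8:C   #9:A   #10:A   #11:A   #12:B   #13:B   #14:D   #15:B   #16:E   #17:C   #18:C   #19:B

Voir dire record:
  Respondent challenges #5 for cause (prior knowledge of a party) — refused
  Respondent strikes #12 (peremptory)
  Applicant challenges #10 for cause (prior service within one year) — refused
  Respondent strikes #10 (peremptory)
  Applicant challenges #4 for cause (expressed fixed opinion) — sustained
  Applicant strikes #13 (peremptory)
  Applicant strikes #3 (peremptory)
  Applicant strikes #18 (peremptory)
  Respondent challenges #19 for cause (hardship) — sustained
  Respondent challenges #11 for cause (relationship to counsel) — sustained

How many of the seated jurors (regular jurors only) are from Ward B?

3

Removed: #3, #4, #10, #11, #12, #13, #18, #19.
Seated jurors 1–6: #1, #2, #5, #6, #7, #8 (alternates #9, #14, #15 not counted).
Of those, in Ward B: #1, #2, #6 → 3.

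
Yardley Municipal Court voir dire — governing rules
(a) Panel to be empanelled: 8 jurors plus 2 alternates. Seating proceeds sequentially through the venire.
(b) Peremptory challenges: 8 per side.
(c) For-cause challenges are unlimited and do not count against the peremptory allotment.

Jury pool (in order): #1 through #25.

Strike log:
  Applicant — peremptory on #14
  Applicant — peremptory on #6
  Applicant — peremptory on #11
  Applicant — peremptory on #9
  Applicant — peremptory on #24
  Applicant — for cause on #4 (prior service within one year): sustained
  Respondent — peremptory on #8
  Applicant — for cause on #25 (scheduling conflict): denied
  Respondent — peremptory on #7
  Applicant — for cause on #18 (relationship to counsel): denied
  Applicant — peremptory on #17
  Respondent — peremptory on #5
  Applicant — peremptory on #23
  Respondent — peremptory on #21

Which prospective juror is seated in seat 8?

16

Removed: #4, #5, #6, #7, #8, #9, #11, #14, #17, #21, #23, #24. (#18, #25 stay — for-cause denied.)
Seating in order: seats 1–8 → #1, #2, #3, #10, #12, #13, #15, #16; alternates → #18, #19.
So seat 8 is #16.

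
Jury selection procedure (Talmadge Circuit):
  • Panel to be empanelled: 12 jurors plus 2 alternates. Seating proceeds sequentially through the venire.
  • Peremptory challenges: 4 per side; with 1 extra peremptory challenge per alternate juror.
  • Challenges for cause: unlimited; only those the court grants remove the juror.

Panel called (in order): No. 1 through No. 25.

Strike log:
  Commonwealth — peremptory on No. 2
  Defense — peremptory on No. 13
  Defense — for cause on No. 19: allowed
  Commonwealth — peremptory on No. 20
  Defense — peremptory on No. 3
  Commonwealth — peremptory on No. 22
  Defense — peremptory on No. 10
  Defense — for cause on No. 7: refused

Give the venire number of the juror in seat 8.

Removed: #2, #3, #10, #13, #19, #20, #22. (#7 stays — for-cause denied.)
Seating in order: seats 1–12 → #1, #4, #5, #6, #7, #8, #9, #11, #12, #14, #15, #16; alternates → #17, #18.
So seat 8 is #11.

11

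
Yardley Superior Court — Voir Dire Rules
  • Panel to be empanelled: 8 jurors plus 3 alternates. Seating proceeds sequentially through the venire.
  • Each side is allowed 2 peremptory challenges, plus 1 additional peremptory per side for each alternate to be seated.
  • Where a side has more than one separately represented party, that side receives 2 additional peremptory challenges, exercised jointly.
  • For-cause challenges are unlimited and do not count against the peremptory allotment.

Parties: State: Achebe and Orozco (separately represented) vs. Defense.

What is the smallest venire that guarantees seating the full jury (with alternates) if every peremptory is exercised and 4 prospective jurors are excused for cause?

27

Seats to fill: 8 + 3 alternates = 11.
Peremptories — State: 2 + 1×3 + 2 = 7; Defense: 2 + 1×3 = 5; total 12.
For-cause removals: 4.
Minimum venire: 11 + 12 + 4 = 27.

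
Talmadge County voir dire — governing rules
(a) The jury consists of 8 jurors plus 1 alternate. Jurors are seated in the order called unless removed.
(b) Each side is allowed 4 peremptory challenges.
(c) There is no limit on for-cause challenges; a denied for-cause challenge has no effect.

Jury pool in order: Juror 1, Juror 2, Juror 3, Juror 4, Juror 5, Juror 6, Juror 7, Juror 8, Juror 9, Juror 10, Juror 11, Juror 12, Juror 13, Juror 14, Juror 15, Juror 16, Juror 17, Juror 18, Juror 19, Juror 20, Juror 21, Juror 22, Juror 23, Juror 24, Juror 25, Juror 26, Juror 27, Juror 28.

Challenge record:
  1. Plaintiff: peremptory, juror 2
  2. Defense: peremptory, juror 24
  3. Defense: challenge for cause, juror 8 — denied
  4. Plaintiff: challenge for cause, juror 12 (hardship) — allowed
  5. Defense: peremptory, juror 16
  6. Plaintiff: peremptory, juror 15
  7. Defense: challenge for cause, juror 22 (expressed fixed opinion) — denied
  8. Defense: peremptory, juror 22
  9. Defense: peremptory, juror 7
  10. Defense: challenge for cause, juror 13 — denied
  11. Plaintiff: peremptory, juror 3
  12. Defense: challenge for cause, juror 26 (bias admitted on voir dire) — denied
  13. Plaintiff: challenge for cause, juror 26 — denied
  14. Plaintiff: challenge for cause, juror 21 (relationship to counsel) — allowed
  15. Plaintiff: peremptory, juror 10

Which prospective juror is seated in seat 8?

13

Removed: #2, #3, #7, #10, #12, #15, #16, #21, #22, #24. (#8, #13, #26 stay — for-cause denied.)
Filling seats in venire order through position 8: #1, #4, #5, #6, #8, #9, #11, #13.
So seat 8 is #13.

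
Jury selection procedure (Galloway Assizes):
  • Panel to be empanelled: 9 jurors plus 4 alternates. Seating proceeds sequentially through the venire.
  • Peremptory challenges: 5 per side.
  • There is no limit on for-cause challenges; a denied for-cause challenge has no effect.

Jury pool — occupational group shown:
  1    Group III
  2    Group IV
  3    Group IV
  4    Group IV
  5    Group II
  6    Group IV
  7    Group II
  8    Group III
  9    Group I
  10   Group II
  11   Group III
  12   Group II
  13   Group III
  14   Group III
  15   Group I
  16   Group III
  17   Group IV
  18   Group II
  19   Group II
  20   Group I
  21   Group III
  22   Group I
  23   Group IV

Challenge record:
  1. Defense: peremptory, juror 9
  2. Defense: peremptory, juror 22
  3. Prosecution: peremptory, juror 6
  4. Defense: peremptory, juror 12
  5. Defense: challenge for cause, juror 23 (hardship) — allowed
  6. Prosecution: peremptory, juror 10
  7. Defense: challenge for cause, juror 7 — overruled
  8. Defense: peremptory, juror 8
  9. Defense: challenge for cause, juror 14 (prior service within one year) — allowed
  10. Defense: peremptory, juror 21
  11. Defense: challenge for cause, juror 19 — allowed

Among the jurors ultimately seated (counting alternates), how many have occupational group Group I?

Removed: #6, #8, #9, #10, #12, #14, #19, #21, #22, #23.
Seated (13 incl. alternates): #1, #2, #3, #4, #5, #7, #11, #13, #15, #16, #17, #18, #20.
Of those, in Group I: #15, #20 → 2.

2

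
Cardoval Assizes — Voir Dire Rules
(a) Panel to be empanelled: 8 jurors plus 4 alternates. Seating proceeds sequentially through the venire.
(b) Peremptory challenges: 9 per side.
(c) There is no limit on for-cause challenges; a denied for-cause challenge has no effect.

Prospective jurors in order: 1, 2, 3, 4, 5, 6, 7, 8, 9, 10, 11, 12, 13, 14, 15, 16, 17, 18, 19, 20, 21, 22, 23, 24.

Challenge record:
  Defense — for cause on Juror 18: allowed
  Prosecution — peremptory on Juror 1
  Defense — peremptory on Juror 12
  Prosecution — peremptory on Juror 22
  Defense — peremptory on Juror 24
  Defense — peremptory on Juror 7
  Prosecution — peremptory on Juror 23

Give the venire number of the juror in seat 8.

Removed: #1, #7, #12, #18, #22, #23, #24.
Filling seats in venire order through position 8: #2, #3, #4, #5, #6, #8, #9, #10.
So seat 8 is #10.

10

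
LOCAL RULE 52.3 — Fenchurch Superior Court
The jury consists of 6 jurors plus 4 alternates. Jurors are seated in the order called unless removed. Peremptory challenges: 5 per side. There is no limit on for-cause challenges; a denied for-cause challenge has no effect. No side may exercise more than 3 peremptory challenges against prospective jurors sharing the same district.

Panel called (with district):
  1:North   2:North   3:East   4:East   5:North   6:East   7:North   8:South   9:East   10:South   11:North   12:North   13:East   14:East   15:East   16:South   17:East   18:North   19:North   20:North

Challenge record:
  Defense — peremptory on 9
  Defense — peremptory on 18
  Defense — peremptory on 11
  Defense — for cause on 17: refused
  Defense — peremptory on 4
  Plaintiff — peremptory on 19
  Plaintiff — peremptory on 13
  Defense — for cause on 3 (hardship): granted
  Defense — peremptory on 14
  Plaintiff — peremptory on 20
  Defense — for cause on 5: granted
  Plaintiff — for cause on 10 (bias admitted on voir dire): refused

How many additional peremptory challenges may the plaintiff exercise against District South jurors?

2

Plaintiff peremptories so far: #19, #13, #20 — 3 of 5 used, 2 left overall.
Against District South: none yet — per-district cap 3 leaves 3.
Binding limit: min(2, 3) = 2.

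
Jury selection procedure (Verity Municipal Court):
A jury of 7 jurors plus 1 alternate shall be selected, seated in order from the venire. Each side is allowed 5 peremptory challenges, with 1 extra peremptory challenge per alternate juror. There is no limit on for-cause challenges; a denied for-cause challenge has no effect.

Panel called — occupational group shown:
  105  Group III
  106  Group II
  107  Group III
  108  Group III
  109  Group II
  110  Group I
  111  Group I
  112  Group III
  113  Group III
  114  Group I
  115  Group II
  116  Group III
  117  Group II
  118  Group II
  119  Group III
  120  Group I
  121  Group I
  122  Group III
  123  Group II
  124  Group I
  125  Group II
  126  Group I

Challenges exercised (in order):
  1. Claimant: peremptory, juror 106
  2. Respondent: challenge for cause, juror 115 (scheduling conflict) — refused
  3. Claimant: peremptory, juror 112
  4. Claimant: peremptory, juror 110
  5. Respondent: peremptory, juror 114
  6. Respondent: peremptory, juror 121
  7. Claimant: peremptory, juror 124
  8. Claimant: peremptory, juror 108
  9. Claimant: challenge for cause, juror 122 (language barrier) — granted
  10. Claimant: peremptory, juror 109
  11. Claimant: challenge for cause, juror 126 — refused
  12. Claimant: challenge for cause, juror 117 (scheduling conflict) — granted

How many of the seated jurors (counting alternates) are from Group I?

Removed: #106, #108, #109, #110, #112, #114, #117, #121, #122, #124.
Seated (8 incl. alternates): #105, #107, #111, #113, #115, #116, #118, #119.
Of those, in Group I: #111 → 1.

1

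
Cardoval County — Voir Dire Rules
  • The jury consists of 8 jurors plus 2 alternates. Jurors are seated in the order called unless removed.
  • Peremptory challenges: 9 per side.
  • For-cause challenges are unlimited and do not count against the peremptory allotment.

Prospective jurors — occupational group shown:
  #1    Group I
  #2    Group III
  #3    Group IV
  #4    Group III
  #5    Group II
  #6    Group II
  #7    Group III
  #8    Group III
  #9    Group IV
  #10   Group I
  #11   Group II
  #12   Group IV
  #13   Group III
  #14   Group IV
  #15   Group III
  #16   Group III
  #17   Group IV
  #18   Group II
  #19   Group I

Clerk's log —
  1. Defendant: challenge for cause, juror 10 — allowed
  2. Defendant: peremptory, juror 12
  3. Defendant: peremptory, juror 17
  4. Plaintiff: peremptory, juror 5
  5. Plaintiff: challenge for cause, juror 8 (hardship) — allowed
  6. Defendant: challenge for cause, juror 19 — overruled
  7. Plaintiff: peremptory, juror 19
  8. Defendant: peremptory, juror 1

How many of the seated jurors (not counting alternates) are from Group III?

Removed: #1, #5, #8, #10, #12, #17, #19.
Seated jurors 1–8: #2, #3, #4, #6, #7, #9, #11, #13 (alternates #14, #15 not counted).
Of those, in Group III: #2, #4, #7, #13 → 4.

4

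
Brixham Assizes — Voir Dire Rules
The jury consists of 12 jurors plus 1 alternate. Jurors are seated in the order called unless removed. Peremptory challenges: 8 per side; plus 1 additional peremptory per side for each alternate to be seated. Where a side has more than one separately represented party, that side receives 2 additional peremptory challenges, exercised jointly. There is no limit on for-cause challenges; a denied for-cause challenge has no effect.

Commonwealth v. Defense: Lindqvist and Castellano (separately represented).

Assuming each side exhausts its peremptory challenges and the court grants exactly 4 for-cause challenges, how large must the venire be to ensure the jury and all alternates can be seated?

Seats to fill: 12 + 1 alternates = 13.
Peremptories — Commonwealth: 8 + 1×1 = 9; Defense: 8 + 1×1 + 2 = 11; total 20.
For-cause removals: 4.
Minimum venire: 13 + 20 + 4 = 37.

37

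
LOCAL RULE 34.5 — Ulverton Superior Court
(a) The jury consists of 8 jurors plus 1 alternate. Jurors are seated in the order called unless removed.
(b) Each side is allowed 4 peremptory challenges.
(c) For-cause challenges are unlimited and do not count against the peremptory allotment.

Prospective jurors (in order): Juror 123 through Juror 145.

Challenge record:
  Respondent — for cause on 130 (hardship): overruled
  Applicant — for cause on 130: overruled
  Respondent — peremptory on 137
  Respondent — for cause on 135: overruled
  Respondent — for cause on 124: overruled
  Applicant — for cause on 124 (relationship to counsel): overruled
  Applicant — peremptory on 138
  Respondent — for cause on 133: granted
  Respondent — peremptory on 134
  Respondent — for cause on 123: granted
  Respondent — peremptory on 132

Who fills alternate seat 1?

Removed: #123, #132, #133, #134, #137, #138. (#124, #130, #135 stay — for-cause denied.)
Seating in order: seats 1–8 → #124, #125, #126, #127, #128, #129, #130, #131; alternates → #135.
So alternate 1 is #135.

135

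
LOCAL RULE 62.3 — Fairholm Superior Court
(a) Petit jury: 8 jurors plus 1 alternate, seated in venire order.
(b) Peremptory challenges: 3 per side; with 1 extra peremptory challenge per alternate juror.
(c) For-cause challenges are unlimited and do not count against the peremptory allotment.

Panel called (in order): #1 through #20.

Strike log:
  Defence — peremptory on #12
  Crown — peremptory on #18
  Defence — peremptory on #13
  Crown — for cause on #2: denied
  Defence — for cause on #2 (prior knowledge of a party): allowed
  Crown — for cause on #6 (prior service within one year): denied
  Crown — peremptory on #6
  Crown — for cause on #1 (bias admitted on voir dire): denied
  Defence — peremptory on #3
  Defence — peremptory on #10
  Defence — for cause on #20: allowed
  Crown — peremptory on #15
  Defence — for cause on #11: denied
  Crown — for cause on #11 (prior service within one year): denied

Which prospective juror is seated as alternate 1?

16

Removed: #2, #3, #6, #10, #12, #13, #15, #18, #20. (#1, #11 stay — for-cause denied.)
Filling seats in venire order through position 9: #1, #4, #5, #7, #8, #9, #11, #14, #16.
So alternate 1 is #16.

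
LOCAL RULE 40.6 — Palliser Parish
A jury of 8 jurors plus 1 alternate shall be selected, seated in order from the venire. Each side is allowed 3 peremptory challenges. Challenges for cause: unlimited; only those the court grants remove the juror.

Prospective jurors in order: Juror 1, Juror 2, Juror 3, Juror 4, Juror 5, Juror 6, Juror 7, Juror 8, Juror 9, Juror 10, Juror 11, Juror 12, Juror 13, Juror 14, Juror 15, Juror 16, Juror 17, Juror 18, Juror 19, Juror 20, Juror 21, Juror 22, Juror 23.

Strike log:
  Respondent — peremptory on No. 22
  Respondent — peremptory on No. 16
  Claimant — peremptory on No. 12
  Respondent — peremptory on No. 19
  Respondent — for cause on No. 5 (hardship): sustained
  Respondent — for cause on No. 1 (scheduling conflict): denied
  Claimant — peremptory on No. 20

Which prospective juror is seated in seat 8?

Removed: #5, #12, #16, #19, #20, #22. (#1 stays — for-cause denied.)
Seating in order: seats 1–8 → #1, #2, #3, #4, #6, #7, #8, #9; alternates → #10.
So seat 8 is #9.

9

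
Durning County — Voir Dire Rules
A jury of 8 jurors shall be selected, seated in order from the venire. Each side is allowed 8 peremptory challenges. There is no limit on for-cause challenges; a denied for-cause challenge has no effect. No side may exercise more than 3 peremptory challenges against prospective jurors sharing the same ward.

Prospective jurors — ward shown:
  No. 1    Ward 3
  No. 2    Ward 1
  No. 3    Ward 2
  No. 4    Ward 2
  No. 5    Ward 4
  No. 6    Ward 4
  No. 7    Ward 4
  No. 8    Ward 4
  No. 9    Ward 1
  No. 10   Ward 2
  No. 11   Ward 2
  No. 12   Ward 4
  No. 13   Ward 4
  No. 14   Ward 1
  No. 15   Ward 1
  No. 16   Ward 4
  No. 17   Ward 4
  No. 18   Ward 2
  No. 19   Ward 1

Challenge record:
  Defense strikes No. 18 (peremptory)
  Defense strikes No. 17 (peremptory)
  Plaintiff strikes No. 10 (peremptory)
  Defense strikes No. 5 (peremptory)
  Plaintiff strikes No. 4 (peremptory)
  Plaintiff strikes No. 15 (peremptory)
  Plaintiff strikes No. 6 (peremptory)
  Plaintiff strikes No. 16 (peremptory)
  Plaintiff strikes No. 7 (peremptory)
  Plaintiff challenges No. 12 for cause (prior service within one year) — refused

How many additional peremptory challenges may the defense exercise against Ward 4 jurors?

1

Defense peremptories so far: #18, #17, #5 — 3 of 8 used, 5 left overall.
Against Ward 4: #17, #5 — 2 used; per-ward cap 3 leaves 1.
Binding limit: min(5, 1) = 1.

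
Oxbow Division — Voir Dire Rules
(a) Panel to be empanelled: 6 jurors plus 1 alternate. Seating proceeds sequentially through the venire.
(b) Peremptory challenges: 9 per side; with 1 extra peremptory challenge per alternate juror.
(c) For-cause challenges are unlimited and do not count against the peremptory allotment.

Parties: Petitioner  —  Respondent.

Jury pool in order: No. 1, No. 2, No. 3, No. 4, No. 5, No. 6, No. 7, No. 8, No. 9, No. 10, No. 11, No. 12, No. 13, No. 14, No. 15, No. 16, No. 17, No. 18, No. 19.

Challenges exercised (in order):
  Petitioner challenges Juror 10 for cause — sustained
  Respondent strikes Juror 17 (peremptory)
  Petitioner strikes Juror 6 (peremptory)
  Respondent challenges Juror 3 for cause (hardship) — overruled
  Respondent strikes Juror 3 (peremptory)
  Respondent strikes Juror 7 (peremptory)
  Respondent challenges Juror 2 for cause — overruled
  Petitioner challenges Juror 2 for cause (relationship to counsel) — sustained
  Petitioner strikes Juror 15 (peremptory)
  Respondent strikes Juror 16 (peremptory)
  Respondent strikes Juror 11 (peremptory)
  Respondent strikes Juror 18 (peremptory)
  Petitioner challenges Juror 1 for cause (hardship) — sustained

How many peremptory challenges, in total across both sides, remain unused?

Petitioner allotment: 9 base + 1 × 1 alternate = 10. Respondent allotment: 9 base + 1 × 1 alternate = 10.
Petitioner peremptories used: #6, #15 — 2 (for-cause on #10, #2, #1 don't count).
Respondent peremptories used: #17, #3, #7, #16, #11, #18 — 6 (for-cause on #3, #2 don't count).
Remaining: (10 − 2) + (10 − 6) = 12.

12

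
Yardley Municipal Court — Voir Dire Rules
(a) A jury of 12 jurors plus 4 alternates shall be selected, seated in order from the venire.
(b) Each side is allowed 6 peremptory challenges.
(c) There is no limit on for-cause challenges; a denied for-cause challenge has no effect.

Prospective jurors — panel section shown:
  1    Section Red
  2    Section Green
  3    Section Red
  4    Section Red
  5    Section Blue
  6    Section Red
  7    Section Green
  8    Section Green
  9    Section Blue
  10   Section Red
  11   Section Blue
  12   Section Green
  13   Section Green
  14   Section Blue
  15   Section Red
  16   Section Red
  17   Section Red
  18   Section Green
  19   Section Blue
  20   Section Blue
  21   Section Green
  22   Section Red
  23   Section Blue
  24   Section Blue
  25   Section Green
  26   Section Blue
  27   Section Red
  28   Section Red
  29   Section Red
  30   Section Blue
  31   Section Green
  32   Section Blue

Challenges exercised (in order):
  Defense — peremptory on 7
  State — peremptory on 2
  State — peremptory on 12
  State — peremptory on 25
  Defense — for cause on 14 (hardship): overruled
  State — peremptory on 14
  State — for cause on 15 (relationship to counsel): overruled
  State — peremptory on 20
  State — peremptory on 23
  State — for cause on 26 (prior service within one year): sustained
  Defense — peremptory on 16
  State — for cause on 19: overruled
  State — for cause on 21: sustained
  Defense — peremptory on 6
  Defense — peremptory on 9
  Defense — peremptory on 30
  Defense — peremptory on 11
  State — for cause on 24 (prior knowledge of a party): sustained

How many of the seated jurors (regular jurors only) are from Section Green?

3

Removed: #2, #6, #7, #9, #11, #12, #14, #16, #20, #21, #23, #24, #25, #26, #30.
Seated jurors 1–12: #1, #3, #4, #5, #8, #10, #13, #15, #17, #18, #19, #22 (alternates #27, #28, #29, #31 not counted).
Of those, in Section Green: #8, #13, #18 → 3.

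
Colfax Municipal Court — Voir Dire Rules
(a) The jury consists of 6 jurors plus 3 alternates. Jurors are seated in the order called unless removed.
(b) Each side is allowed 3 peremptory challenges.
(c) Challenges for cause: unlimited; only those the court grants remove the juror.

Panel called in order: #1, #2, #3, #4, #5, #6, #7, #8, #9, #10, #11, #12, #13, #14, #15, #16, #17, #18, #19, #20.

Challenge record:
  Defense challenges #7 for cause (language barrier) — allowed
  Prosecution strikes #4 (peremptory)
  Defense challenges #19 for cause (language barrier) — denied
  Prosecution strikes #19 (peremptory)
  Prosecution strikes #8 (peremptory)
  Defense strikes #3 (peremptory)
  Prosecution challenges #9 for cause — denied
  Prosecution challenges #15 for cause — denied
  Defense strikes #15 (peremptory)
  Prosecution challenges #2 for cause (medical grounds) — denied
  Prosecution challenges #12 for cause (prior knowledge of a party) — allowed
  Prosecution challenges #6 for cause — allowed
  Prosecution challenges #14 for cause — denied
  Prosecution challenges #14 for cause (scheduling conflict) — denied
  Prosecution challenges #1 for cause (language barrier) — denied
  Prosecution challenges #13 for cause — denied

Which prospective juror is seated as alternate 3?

Removed: #3, #4, #6, #7, #8, #12, #15, #19. (#1, #2, #9, #13, #14 stay — for-cause denied.)
Filling seats in venire order through position 9: #1, #2, #5, #9, #10, #11, #13, #14, #16.
So alternate 3 is #16.

16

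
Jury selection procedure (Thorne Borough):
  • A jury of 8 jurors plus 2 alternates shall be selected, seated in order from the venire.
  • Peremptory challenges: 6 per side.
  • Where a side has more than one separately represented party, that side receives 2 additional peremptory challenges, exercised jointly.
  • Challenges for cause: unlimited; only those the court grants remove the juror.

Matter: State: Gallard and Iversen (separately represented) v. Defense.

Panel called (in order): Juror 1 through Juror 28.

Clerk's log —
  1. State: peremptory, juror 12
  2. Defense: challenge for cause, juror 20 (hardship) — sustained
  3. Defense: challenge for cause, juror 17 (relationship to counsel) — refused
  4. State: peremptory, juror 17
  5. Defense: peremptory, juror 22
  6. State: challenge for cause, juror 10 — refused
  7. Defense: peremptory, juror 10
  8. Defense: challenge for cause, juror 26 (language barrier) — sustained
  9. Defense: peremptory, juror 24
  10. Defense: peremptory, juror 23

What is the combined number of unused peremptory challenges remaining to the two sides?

8

State allotment: 6 base + 2 multi-party = 8. Defense allotment: 6.
State peremptories used: #12, #17 — 2 (the for-cause on #10 doesn't count).
Defense peremptories used: #22, #10, #24, #23 — 4 (for-cause on #20, #17, #26 don't count).
Remaining: (8 − 2) + (6 − 4) = 8.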